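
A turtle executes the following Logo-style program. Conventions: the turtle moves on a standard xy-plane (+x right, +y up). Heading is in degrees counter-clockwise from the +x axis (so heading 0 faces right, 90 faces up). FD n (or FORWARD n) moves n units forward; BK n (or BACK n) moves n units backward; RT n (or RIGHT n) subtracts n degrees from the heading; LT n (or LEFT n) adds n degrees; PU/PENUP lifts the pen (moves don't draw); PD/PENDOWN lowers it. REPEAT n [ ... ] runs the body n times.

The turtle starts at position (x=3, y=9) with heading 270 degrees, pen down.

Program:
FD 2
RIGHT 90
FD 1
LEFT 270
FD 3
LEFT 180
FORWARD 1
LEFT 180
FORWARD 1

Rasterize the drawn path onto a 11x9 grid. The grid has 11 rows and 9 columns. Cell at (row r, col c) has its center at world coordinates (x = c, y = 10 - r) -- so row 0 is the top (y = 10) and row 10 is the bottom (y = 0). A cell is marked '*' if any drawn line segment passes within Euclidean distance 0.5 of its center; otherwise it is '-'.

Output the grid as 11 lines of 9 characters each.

Answer: --*------
--**-----
--**-----
--**-----
---------
---------
---------
---------
---------
---------
---------

Derivation:
Segment 0: (3,9) -> (3,7)
Segment 1: (3,7) -> (2,7)
Segment 2: (2,7) -> (2,10)
Segment 3: (2,10) -> (2,9)
Segment 4: (2,9) -> (2,10)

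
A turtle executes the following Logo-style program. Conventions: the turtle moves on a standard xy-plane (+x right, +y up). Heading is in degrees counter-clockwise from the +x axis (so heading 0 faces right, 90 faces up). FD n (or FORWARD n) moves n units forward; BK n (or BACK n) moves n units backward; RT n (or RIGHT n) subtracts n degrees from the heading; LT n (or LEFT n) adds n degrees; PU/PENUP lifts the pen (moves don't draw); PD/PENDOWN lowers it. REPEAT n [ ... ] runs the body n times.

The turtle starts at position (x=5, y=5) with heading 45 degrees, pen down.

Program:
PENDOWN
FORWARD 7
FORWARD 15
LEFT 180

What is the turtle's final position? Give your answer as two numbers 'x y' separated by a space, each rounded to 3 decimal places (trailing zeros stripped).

Executing turtle program step by step:
Start: pos=(5,5), heading=45, pen down
PD: pen down
FD 7: (5,5) -> (9.95,9.95) [heading=45, draw]
FD 15: (9.95,9.95) -> (20.556,20.556) [heading=45, draw]
LT 180: heading 45 -> 225
Final: pos=(20.556,20.556), heading=225, 2 segment(s) drawn

Answer: 20.556 20.556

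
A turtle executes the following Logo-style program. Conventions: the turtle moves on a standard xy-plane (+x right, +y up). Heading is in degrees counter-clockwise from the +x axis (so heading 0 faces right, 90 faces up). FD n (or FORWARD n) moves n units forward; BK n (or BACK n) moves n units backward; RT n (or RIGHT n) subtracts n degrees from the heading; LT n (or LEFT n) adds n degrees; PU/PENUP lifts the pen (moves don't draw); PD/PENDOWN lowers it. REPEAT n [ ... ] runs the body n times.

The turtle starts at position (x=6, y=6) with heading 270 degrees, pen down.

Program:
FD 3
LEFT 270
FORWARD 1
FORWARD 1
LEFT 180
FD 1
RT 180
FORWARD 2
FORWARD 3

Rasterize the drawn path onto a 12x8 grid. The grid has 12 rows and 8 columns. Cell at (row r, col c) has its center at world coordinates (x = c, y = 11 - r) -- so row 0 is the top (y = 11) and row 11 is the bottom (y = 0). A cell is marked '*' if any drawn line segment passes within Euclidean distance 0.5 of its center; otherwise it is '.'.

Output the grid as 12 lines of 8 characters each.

Answer: ........
........
........
........
........
......*.
......*.
......*.
*******.
........
........
........

Derivation:
Segment 0: (6,6) -> (6,3)
Segment 1: (6,3) -> (5,3)
Segment 2: (5,3) -> (4,3)
Segment 3: (4,3) -> (5,3)
Segment 4: (5,3) -> (3,3)
Segment 5: (3,3) -> (-0,3)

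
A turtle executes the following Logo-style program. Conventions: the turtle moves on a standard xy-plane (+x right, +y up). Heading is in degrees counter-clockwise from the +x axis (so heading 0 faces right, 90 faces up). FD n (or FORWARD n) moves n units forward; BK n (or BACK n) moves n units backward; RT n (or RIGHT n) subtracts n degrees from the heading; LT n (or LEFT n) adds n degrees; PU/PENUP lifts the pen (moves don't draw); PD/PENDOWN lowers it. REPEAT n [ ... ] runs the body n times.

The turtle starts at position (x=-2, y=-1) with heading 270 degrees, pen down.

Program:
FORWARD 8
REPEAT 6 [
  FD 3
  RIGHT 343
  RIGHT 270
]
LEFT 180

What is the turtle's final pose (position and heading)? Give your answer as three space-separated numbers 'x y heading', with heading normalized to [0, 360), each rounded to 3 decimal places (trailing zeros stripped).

Answer: 0.346 -9.102 12

Derivation:
Executing turtle program step by step:
Start: pos=(-2,-1), heading=270, pen down
FD 8: (-2,-1) -> (-2,-9) [heading=270, draw]
REPEAT 6 [
  -- iteration 1/6 --
  FD 3: (-2,-9) -> (-2,-12) [heading=270, draw]
  RT 343: heading 270 -> 287
  RT 270: heading 287 -> 17
  -- iteration 2/6 --
  FD 3: (-2,-12) -> (0.869,-11.123) [heading=17, draw]
  RT 343: heading 17 -> 34
  RT 270: heading 34 -> 124
  -- iteration 3/6 --
  FD 3: (0.869,-11.123) -> (-0.809,-8.636) [heading=124, draw]
  RT 343: heading 124 -> 141
  RT 270: heading 141 -> 231
  -- iteration 4/6 --
  FD 3: (-0.809,-8.636) -> (-2.697,-10.967) [heading=231, draw]
  RT 343: heading 231 -> 248
  RT 270: heading 248 -> 338
  -- iteration 5/6 --
  FD 3: (-2.697,-10.967) -> (0.085,-12.091) [heading=338, draw]
  RT 343: heading 338 -> 355
  RT 270: heading 355 -> 85
  -- iteration 6/6 --
  FD 3: (0.085,-12.091) -> (0.346,-9.102) [heading=85, draw]
  RT 343: heading 85 -> 102
  RT 270: heading 102 -> 192
]
LT 180: heading 192 -> 12
Final: pos=(0.346,-9.102), heading=12, 7 segment(s) drawn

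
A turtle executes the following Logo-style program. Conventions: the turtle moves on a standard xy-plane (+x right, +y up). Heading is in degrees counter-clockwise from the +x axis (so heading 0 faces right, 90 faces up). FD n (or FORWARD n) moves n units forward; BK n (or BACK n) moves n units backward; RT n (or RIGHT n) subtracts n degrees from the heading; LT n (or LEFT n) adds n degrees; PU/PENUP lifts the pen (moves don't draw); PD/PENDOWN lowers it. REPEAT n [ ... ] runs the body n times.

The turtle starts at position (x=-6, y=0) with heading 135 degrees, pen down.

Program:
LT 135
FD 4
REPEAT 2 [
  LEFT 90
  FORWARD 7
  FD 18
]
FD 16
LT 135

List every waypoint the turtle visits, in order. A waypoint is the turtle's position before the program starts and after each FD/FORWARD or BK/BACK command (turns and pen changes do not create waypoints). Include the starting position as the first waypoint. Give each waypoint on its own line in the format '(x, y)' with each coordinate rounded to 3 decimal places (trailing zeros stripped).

Executing turtle program step by step:
Start: pos=(-6,0), heading=135, pen down
LT 135: heading 135 -> 270
FD 4: (-6,0) -> (-6,-4) [heading=270, draw]
REPEAT 2 [
  -- iteration 1/2 --
  LT 90: heading 270 -> 0
  FD 7: (-6,-4) -> (1,-4) [heading=0, draw]
  FD 18: (1,-4) -> (19,-4) [heading=0, draw]
  -- iteration 2/2 --
  LT 90: heading 0 -> 90
  FD 7: (19,-4) -> (19,3) [heading=90, draw]
  FD 18: (19,3) -> (19,21) [heading=90, draw]
]
FD 16: (19,21) -> (19,37) [heading=90, draw]
LT 135: heading 90 -> 225
Final: pos=(19,37), heading=225, 6 segment(s) drawn
Waypoints (7 total):
(-6, 0)
(-6, -4)
(1, -4)
(19, -4)
(19, 3)
(19, 21)
(19, 37)

Answer: (-6, 0)
(-6, -4)
(1, -4)
(19, -4)
(19, 3)
(19, 21)
(19, 37)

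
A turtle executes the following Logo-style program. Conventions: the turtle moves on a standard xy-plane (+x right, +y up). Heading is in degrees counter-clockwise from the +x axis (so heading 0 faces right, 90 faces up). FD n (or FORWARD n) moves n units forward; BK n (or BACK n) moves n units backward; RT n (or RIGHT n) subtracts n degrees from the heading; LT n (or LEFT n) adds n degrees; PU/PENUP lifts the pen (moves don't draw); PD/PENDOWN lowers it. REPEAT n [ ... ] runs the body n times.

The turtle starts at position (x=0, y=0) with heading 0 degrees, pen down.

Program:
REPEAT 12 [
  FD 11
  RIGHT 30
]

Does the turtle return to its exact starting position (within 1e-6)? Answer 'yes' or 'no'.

Answer: yes

Derivation:
Executing turtle program step by step:
Start: pos=(0,0), heading=0, pen down
REPEAT 12 [
  -- iteration 1/12 --
  FD 11: (0,0) -> (11,0) [heading=0, draw]
  RT 30: heading 0 -> 330
  -- iteration 2/12 --
  FD 11: (11,0) -> (20.526,-5.5) [heading=330, draw]
  RT 30: heading 330 -> 300
  -- iteration 3/12 --
  FD 11: (20.526,-5.5) -> (26.026,-15.026) [heading=300, draw]
  RT 30: heading 300 -> 270
  -- iteration 4/12 --
  FD 11: (26.026,-15.026) -> (26.026,-26.026) [heading=270, draw]
  RT 30: heading 270 -> 240
  -- iteration 5/12 --
  FD 11: (26.026,-26.026) -> (20.526,-35.553) [heading=240, draw]
  RT 30: heading 240 -> 210
  -- iteration 6/12 --
  FD 11: (20.526,-35.553) -> (11,-41.053) [heading=210, draw]
  RT 30: heading 210 -> 180
  -- iteration 7/12 --
  FD 11: (11,-41.053) -> (0,-41.053) [heading=180, draw]
  RT 30: heading 180 -> 150
  -- iteration 8/12 --
  FD 11: (0,-41.053) -> (-9.526,-35.553) [heading=150, draw]
  RT 30: heading 150 -> 120
  -- iteration 9/12 --
  FD 11: (-9.526,-35.553) -> (-15.026,-26.026) [heading=120, draw]
  RT 30: heading 120 -> 90
  -- iteration 10/12 --
  FD 11: (-15.026,-26.026) -> (-15.026,-15.026) [heading=90, draw]
  RT 30: heading 90 -> 60
  -- iteration 11/12 --
  FD 11: (-15.026,-15.026) -> (-9.526,-5.5) [heading=60, draw]
  RT 30: heading 60 -> 30
  -- iteration 12/12 --
  FD 11: (-9.526,-5.5) -> (0,0) [heading=30, draw]
  RT 30: heading 30 -> 0
]
Final: pos=(0,0), heading=0, 12 segment(s) drawn

Start position: (0, 0)
Final position: (0, 0)
Distance = 0; < 1e-6 -> CLOSED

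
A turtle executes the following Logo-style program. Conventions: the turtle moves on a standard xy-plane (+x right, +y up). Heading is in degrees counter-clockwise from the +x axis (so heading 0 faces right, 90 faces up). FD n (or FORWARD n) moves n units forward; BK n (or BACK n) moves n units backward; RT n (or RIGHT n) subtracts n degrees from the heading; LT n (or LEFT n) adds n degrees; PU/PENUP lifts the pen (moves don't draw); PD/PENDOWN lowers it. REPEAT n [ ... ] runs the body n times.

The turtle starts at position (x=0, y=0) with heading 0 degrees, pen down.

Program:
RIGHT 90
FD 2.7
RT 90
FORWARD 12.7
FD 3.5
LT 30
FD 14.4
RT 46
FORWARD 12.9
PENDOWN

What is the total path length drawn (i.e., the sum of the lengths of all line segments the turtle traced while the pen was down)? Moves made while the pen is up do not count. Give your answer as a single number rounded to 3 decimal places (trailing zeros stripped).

Executing turtle program step by step:
Start: pos=(0,0), heading=0, pen down
RT 90: heading 0 -> 270
FD 2.7: (0,0) -> (0,-2.7) [heading=270, draw]
RT 90: heading 270 -> 180
FD 12.7: (0,-2.7) -> (-12.7,-2.7) [heading=180, draw]
FD 3.5: (-12.7,-2.7) -> (-16.2,-2.7) [heading=180, draw]
LT 30: heading 180 -> 210
FD 14.4: (-16.2,-2.7) -> (-28.671,-9.9) [heading=210, draw]
RT 46: heading 210 -> 164
FD 12.9: (-28.671,-9.9) -> (-41.071,-6.344) [heading=164, draw]
PD: pen down
Final: pos=(-41.071,-6.344), heading=164, 5 segment(s) drawn

Segment lengths:
  seg 1: (0,0) -> (0,-2.7), length = 2.7
  seg 2: (0,-2.7) -> (-12.7,-2.7), length = 12.7
  seg 3: (-12.7,-2.7) -> (-16.2,-2.7), length = 3.5
  seg 4: (-16.2,-2.7) -> (-28.671,-9.9), length = 14.4
  seg 5: (-28.671,-9.9) -> (-41.071,-6.344), length = 12.9
Total = 46.2

Answer: 46.2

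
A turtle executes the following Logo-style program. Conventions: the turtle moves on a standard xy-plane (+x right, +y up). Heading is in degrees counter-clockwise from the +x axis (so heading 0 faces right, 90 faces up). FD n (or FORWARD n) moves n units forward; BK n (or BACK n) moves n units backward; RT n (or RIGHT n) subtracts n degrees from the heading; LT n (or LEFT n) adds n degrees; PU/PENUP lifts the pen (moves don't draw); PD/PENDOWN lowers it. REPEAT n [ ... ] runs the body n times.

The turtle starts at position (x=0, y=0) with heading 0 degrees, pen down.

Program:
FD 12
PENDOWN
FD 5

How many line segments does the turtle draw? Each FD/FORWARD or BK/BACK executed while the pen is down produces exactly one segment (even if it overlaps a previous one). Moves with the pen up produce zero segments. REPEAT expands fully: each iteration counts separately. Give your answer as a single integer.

Executing turtle program step by step:
Start: pos=(0,0), heading=0, pen down
FD 12: (0,0) -> (12,0) [heading=0, draw]
PD: pen down
FD 5: (12,0) -> (17,0) [heading=0, draw]
Final: pos=(17,0), heading=0, 2 segment(s) drawn
Segments drawn: 2

Answer: 2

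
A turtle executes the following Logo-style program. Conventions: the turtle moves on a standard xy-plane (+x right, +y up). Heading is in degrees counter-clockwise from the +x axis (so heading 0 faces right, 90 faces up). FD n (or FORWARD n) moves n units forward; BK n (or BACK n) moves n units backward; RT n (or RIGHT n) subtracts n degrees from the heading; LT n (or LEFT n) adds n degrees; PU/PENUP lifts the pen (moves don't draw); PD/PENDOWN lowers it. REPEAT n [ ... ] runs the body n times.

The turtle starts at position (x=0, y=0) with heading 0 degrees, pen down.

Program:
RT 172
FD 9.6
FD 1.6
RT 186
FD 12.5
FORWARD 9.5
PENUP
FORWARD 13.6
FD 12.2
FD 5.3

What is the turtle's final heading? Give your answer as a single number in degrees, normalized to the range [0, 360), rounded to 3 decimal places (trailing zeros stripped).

Executing turtle program step by step:
Start: pos=(0,0), heading=0, pen down
RT 172: heading 0 -> 188
FD 9.6: (0,0) -> (-9.507,-1.336) [heading=188, draw]
FD 1.6: (-9.507,-1.336) -> (-11.091,-1.559) [heading=188, draw]
RT 186: heading 188 -> 2
FD 12.5: (-11.091,-1.559) -> (1.401,-1.122) [heading=2, draw]
FD 9.5: (1.401,-1.122) -> (10.896,-0.791) [heading=2, draw]
PU: pen up
FD 13.6: (10.896,-0.791) -> (24.487,-0.316) [heading=2, move]
FD 12.2: (24.487,-0.316) -> (36.68,0.109) [heading=2, move]
FD 5.3: (36.68,0.109) -> (41.977,0.294) [heading=2, move]
Final: pos=(41.977,0.294), heading=2, 4 segment(s) drawn

Answer: 2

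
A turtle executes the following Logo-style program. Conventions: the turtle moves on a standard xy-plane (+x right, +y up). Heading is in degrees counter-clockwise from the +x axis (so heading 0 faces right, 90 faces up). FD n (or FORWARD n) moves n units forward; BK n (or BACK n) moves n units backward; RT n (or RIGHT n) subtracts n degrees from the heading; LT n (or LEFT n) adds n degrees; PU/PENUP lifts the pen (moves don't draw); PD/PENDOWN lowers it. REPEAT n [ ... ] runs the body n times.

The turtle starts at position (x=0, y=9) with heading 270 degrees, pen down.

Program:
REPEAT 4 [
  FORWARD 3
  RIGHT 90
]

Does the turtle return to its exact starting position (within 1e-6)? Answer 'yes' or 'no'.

Answer: yes

Derivation:
Executing turtle program step by step:
Start: pos=(0,9), heading=270, pen down
REPEAT 4 [
  -- iteration 1/4 --
  FD 3: (0,9) -> (0,6) [heading=270, draw]
  RT 90: heading 270 -> 180
  -- iteration 2/4 --
  FD 3: (0,6) -> (-3,6) [heading=180, draw]
  RT 90: heading 180 -> 90
  -- iteration 3/4 --
  FD 3: (-3,6) -> (-3,9) [heading=90, draw]
  RT 90: heading 90 -> 0
  -- iteration 4/4 --
  FD 3: (-3,9) -> (0,9) [heading=0, draw]
  RT 90: heading 0 -> 270
]
Final: pos=(0,9), heading=270, 4 segment(s) drawn

Start position: (0, 9)
Final position: (0, 9)
Distance = 0; < 1e-6 -> CLOSED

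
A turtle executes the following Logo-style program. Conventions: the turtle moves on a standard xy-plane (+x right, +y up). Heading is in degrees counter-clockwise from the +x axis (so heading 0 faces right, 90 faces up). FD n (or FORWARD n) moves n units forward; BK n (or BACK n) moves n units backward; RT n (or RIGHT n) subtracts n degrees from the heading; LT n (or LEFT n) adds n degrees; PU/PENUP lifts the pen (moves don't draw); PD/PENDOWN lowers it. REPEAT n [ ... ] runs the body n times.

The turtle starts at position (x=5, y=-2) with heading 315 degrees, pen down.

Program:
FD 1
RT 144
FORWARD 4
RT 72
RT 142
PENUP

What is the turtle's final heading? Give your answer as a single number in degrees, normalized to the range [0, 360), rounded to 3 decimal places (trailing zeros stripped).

Executing turtle program step by step:
Start: pos=(5,-2), heading=315, pen down
FD 1: (5,-2) -> (5.707,-2.707) [heading=315, draw]
RT 144: heading 315 -> 171
FD 4: (5.707,-2.707) -> (1.756,-2.081) [heading=171, draw]
RT 72: heading 171 -> 99
RT 142: heading 99 -> 317
PU: pen up
Final: pos=(1.756,-2.081), heading=317, 2 segment(s) drawn

Answer: 317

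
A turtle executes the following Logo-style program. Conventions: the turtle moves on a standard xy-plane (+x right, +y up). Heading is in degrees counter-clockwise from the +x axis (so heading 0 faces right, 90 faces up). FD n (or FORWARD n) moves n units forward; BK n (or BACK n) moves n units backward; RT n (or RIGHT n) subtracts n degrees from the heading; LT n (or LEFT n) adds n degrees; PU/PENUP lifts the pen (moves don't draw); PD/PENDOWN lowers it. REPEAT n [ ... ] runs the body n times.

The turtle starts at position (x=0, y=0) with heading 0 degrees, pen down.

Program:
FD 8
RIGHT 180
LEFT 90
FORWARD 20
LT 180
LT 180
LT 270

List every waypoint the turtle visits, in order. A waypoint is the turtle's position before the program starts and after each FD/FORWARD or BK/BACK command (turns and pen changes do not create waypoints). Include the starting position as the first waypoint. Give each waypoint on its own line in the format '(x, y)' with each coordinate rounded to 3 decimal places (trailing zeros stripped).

Answer: (0, 0)
(8, 0)
(8, -20)

Derivation:
Executing turtle program step by step:
Start: pos=(0,0), heading=0, pen down
FD 8: (0,0) -> (8,0) [heading=0, draw]
RT 180: heading 0 -> 180
LT 90: heading 180 -> 270
FD 20: (8,0) -> (8,-20) [heading=270, draw]
LT 180: heading 270 -> 90
LT 180: heading 90 -> 270
LT 270: heading 270 -> 180
Final: pos=(8,-20), heading=180, 2 segment(s) drawn
Waypoints (3 total):
(0, 0)
(8, 0)
(8, -20)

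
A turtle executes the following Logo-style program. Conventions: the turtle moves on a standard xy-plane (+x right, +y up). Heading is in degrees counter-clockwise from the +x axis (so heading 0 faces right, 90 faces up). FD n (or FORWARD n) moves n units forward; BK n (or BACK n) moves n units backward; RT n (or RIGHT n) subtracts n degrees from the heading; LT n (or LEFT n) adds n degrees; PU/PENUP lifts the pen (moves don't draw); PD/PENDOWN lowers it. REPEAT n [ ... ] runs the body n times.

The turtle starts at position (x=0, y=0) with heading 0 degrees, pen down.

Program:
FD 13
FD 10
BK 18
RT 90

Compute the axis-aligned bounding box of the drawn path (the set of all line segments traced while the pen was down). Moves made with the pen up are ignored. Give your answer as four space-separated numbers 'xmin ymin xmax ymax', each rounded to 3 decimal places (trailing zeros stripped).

Executing turtle program step by step:
Start: pos=(0,0), heading=0, pen down
FD 13: (0,0) -> (13,0) [heading=0, draw]
FD 10: (13,0) -> (23,0) [heading=0, draw]
BK 18: (23,0) -> (5,0) [heading=0, draw]
RT 90: heading 0 -> 270
Final: pos=(5,0), heading=270, 3 segment(s) drawn

Segment endpoints: x in {0, 5, 13, 23}, y in {0}
xmin=0, ymin=0, xmax=23, ymax=0

Answer: 0 0 23 0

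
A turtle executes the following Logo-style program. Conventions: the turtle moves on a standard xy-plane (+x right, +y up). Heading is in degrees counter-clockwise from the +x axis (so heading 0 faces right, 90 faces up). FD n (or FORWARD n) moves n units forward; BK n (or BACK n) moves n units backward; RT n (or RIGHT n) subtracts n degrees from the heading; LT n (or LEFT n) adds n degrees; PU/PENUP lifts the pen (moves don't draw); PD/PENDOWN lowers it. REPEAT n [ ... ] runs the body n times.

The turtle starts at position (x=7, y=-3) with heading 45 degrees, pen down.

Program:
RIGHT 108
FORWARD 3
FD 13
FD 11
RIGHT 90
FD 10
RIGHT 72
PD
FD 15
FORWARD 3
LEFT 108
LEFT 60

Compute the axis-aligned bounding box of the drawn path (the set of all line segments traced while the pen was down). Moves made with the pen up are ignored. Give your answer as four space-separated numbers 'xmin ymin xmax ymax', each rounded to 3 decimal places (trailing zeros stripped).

Answer: -2.38 -31.597 19.258 -3

Derivation:
Executing turtle program step by step:
Start: pos=(7,-3), heading=45, pen down
RT 108: heading 45 -> 297
FD 3: (7,-3) -> (8.362,-5.673) [heading=297, draw]
FD 13: (8.362,-5.673) -> (14.264,-17.256) [heading=297, draw]
FD 11: (14.264,-17.256) -> (19.258,-27.057) [heading=297, draw]
RT 90: heading 297 -> 207
FD 10: (19.258,-27.057) -> (10.348,-31.597) [heading=207, draw]
RT 72: heading 207 -> 135
PD: pen down
FD 15: (10.348,-31.597) -> (-0.259,-20.99) [heading=135, draw]
FD 3: (-0.259,-20.99) -> (-2.38,-18.869) [heading=135, draw]
LT 108: heading 135 -> 243
LT 60: heading 243 -> 303
Final: pos=(-2.38,-18.869), heading=303, 6 segment(s) drawn

Segment endpoints: x in {-2.38, -0.259, 7, 8.362, 10.348, 14.264, 19.258}, y in {-31.597, -27.057, -20.99, -18.869, -17.256, -5.673, -3}
xmin=-2.38, ymin=-31.597, xmax=19.258, ymax=-3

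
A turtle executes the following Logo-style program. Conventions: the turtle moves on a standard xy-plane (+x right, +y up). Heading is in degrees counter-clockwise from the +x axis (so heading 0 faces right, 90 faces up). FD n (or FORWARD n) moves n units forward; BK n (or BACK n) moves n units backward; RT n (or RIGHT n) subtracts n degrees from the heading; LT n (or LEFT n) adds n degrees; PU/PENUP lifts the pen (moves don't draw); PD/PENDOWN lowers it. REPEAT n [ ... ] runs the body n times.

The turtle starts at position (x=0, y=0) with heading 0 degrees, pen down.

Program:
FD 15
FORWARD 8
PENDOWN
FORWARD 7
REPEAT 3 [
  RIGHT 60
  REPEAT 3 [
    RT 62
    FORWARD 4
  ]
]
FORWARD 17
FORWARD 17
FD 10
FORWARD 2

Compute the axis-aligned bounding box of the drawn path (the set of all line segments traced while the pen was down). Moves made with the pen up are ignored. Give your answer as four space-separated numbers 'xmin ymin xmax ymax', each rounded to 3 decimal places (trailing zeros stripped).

Answer: 0 -15.574 74.243 0.541

Derivation:
Executing turtle program step by step:
Start: pos=(0,0), heading=0, pen down
FD 15: (0,0) -> (15,0) [heading=0, draw]
FD 8: (15,0) -> (23,0) [heading=0, draw]
PD: pen down
FD 7: (23,0) -> (30,0) [heading=0, draw]
REPEAT 3 [
  -- iteration 1/3 --
  RT 60: heading 0 -> 300
  REPEAT 3 [
    -- iteration 1/3 --
    RT 62: heading 300 -> 238
    FD 4: (30,0) -> (27.88,-3.392) [heading=238, draw]
    -- iteration 2/3 --
    RT 62: heading 238 -> 176
    FD 4: (27.88,-3.392) -> (23.89,-3.113) [heading=176, draw]
    -- iteration 3/3 --
    RT 62: heading 176 -> 114
    FD 4: (23.89,-3.113) -> (22.263,0.541) [heading=114, draw]
  ]
  -- iteration 2/3 --
  RT 60: heading 114 -> 54
  REPEAT 3 [
    -- iteration 1/3 --
    RT 62: heading 54 -> 352
    FD 4: (22.263,0.541) -> (26.224,-0.016) [heading=352, draw]
    -- iteration 2/3 --
    RT 62: heading 352 -> 290
    FD 4: (26.224,-0.016) -> (27.592,-3.774) [heading=290, draw]
    -- iteration 3/3 --
    RT 62: heading 290 -> 228
    FD 4: (27.592,-3.774) -> (24.916,-6.747) [heading=228, draw]
  ]
  -- iteration 3/3 --
  RT 60: heading 228 -> 168
  REPEAT 3 [
    -- iteration 1/3 --
    RT 62: heading 168 -> 106
    FD 4: (24.916,-6.747) -> (23.813,-2.902) [heading=106, draw]
    -- iteration 2/3 --
    RT 62: heading 106 -> 44
    FD 4: (23.813,-2.902) -> (26.691,-0.123) [heading=44, draw]
    -- iteration 3/3 --
    RT 62: heading 44 -> 342
    FD 4: (26.691,-0.123) -> (30.495,-1.359) [heading=342, draw]
  ]
]
FD 17: (30.495,-1.359) -> (46.663,-6.613) [heading=342, draw]
FD 17: (46.663,-6.613) -> (62.831,-11.866) [heading=342, draw]
FD 10: (62.831,-11.866) -> (72.341,-14.956) [heading=342, draw]
FD 2: (72.341,-14.956) -> (74.243,-15.574) [heading=342, draw]
Final: pos=(74.243,-15.574), heading=342, 16 segment(s) drawn

Segment endpoints: x in {0, 15, 22.263, 23, 23.813, 23.89, 24.916, 26.224, 26.691, 27.592, 27.88, 30, 30.495, 46.663, 62.831, 72.341, 74.243}, y in {-15.574, -14.956, -11.866, -6.747, -6.613, -3.774, -3.392, -3.113, -2.902, -1.359, -0.123, -0.016, 0, 0.541}
xmin=0, ymin=-15.574, xmax=74.243, ymax=0.541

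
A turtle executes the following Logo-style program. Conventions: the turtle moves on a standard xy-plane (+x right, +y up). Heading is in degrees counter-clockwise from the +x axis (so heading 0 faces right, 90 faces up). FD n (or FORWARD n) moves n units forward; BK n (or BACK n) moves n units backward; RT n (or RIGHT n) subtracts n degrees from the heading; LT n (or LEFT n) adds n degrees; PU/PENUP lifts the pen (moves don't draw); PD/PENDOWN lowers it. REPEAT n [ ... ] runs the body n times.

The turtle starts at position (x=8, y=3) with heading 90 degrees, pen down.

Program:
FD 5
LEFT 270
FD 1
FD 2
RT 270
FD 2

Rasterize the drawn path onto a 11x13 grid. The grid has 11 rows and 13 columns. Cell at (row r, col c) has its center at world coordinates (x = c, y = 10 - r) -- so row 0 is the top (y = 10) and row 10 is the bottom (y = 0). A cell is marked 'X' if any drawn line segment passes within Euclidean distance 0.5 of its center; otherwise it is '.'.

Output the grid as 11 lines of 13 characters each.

Answer: ...........X.
...........X.
........XXXX.
........X....
........X....
........X....
........X....
........X....
.............
.............
.............

Derivation:
Segment 0: (8,3) -> (8,8)
Segment 1: (8,8) -> (9,8)
Segment 2: (9,8) -> (11,8)
Segment 3: (11,8) -> (11,10)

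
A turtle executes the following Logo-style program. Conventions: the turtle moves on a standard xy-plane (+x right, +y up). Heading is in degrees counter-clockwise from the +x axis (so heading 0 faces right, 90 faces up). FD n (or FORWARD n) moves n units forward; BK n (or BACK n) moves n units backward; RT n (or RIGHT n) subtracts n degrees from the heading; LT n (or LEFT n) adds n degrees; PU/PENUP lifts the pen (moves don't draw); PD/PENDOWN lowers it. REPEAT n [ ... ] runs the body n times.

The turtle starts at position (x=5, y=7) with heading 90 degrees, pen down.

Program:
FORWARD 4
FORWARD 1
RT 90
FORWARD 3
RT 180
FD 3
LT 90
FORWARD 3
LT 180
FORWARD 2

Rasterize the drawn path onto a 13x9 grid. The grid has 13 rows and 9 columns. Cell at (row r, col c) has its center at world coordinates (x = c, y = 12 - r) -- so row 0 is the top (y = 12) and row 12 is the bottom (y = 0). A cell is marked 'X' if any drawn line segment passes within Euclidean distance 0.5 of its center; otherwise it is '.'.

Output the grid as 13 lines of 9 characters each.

Segment 0: (5,7) -> (5,11)
Segment 1: (5,11) -> (5,12)
Segment 2: (5,12) -> (8,12)
Segment 3: (8,12) -> (5,12)
Segment 4: (5,12) -> (5,9)
Segment 5: (5,9) -> (5,11)

Answer: .....XXXX
.....X...
.....X...
.....X...
.....X...
.....X...
.........
.........
.........
.........
.........
.........
.........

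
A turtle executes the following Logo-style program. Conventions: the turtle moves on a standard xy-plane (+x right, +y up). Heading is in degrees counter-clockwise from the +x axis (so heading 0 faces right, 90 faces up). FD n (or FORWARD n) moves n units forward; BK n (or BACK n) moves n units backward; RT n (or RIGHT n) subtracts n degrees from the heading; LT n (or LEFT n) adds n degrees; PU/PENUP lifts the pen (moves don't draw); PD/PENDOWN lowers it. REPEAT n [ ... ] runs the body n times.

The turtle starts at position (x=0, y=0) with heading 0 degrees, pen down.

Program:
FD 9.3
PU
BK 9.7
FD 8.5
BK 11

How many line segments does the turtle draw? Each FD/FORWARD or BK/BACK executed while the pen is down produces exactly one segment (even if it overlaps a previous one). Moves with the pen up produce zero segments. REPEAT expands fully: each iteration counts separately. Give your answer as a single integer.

Executing turtle program step by step:
Start: pos=(0,0), heading=0, pen down
FD 9.3: (0,0) -> (9.3,0) [heading=0, draw]
PU: pen up
BK 9.7: (9.3,0) -> (-0.4,0) [heading=0, move]
FD 8.5: (-0.4,0) -> (8.1,0) [heading=0, move]
BK 11: (8.1,0) -> (-2.9,0) [heading=0, move]
Final: pos=(-2.9,0), heading=0, 1 segment(s) drawn
Segments drawn: 1

Answer: 1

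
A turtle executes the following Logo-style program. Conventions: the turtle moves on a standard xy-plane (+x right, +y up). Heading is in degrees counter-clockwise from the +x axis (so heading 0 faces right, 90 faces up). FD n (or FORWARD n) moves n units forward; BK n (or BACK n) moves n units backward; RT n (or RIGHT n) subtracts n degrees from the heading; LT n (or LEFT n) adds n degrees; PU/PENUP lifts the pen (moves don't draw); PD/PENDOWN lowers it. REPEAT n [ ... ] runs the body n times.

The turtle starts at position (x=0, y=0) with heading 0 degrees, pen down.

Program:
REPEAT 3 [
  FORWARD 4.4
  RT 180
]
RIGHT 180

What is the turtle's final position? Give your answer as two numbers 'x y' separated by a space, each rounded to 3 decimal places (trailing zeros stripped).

Executing turtle program step by step:
Start: pos=(0,0), heading=0, pen down
REPEAT 3 [
  -- iteration 1/3 --
  FD 4.4: (0,0) -> (4.4,0) [heading=0, draw]
  RT 180: heading 0 -> 180
  -- iteration 2/3 --
  FD 4.4: (4.4,0) -> (0,0) [heading=180, draw]
  RT 180: heading 180 -> 0
  -- iteration 3/3 --
  FD 4.4: (0,0) -> (4.4,0) [heading=0, draw]
  RT 180: heading 0 -> 180
]
RT 180: heading 180 -> 0
Final: pos=(4.4,0), heading=0, 3 segment(s) drawn

Answer: 4.4 0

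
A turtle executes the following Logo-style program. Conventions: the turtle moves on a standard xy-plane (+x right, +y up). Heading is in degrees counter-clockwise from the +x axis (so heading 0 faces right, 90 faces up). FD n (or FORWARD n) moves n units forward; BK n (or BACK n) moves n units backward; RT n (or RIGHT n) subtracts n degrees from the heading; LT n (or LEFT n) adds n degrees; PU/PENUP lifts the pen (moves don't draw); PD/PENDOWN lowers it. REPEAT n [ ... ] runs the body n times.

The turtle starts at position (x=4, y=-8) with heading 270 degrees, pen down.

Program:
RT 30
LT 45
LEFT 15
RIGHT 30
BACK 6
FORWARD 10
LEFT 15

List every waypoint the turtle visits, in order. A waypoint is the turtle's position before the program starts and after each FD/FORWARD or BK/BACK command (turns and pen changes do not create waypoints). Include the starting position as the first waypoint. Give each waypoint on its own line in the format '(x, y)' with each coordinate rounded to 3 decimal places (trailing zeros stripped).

Executing turtle program step by step:
Start: pos=(4,-8), heading=270, pen down
RT 30: heading 270 -> 240
LT 45: heading 240 -> 285
LT 15: heading 285 -> 300
RT 30: heading 300 -> 270
BK 6: (4,-8) -> (4,-2) [heading=270, draw]
FD 10: (4,-2) -> (4,-12) [heading=270, draw]
LT 15: heading 270 -> 285
Final: pos=(4,-12), heading=285, 2 segment(s) drawn
Waypoints (3 total):
(4, -8)
(4, -2)
(4, -12)

Answer: (4, -8)
(4, -2)
(4, -12)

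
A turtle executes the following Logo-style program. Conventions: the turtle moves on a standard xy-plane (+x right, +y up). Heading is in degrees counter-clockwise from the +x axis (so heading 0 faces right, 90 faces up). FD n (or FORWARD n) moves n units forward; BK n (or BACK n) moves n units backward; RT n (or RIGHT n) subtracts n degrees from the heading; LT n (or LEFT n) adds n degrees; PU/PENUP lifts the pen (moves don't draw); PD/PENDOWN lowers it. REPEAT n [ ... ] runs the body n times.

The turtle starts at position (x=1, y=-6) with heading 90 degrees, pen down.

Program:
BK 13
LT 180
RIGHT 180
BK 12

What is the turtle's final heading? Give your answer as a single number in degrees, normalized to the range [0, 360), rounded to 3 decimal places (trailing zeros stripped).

Answer: 90

Derivation:
Executing turtle program step by step:
Start: pos=(1,-6), heading=90, pen down
BK 13: (1,-6) -> (1,-19) [heading=90, draw]
LT 180: heading 90 -> 270
RT 180: heading 270 -> 90
BK 12: (1,-19) -> (1,-31) [heading=90, draw]
Final: pos=(1,-31), heading=90, 2 segment(s) drawn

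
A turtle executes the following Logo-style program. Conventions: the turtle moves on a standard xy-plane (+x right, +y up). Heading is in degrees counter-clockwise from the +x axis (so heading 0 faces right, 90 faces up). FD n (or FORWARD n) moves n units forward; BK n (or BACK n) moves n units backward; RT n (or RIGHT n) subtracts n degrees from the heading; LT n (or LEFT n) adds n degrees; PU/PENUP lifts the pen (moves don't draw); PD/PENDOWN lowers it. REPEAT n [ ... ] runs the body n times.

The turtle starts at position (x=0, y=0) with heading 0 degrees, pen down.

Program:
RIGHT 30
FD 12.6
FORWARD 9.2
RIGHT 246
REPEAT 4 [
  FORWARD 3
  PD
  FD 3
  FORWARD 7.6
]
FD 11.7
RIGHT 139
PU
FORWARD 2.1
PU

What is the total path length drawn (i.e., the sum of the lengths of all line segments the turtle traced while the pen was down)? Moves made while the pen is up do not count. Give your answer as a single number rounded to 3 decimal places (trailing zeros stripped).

Executing turtle program step by step:
Start: pos=(0,0), heading=0, pen down
RT 30: heading 0 -> 330
FD 12.6: (0,0) -> (10.912,-6.3) [heading=330, draw]
FD 9.2: (10.912,-6.3) -> (18.879,-10.9) [heading=330, draw]
RT 246: heading 330 -> 84
REPEAT 4 [
  -- iteration 1/4 --
  FD 3: (18.879,-10.9) -> (19.193,-7.916) [heading=84, draw]
  PD: pen down
  FD 3: (19.193,-7.916) -> (19.507,-4.933) [heading=84, draw]
  FD 7.6: (19.507,-4.933) -> (20.301,2.625) [heading=84, draw]
  -- iteration 2/4 --
  FD 3: (20.301,2.625) -> (20.615,5.609) [heading=84, draw]
  PD: pen down
  FD 3: (20.615,5.609) -> (20.928,8.593) [heading=84, draw]
  FD 7.6: (20.928,8.593) -> (21.723,16.151) [heading=84, draw]
  -- iteration 3/4 --
  FD 3: (21.723,16.151) -> (22.036,19.135) [heading=84, draw]
  PD: pen down
  FD 3: (22.036,19.135) -> (22.35,22.118) [heading=84, draw]
  FD 7.6: (22.35,22.118) -> (23.144,29.676) [heading=84, draw]
  -- iteration 4/4 --
  FD 3: (23.144,29.676) -> (23.458,32.66) [heading=84, draw]
  PD: pen down
  FD 3: (23.458,32.66) -> (23.771,35.644) [heading=84, draw]
  FD 7.6: (23.771,35.644) -> (24.566,43.202) [heading=84, draw]
]
FD 11.7: (24.566,43.202) -> (25.789,54.838) [heading=84, draw]
RT 139: heading 84 -> 305
PU: pen up
FD 2.1: (25.789,54.838) -> (26.993,53.118) [heading=305, move]
PU: pen up
Final: pos=(26.993,53.118), heading=305, 15 segment(s) drawn

Segment lengths:
  seg 1: (0,0) -> (10.912,-6.3), length = 12.6
  seg 2: (10.912,-6.3) -> (18.879,-10.9), length = 9.2
  seg 3: (18.879,-10.9) -> (19.193,-7.916), length = 3
  seg 4: (19.193,-7.916) -> (19.507,-4.933), length = 3
  seg 5: (19.507,-4.933) -> (20.301,2.625), length = 7.6
  seg 6: (20.301,2.625) -> (20.615,5.609), length = 3
  seg 7: (20.615,5.609) -> (20.928,8.593), length = 3
  seg 8: (20.928,8.593) -> (21.723,16.151), length = 7.6
  seg 9: (21.723,16.151) -> (22.036,19.135), length = 3
  seg 10: (22.036,19.135) -> (22.35,22.118), length = 3
  seg 11: (22.35,22.118) -> (23.144,29.676), length = 7.6
  seg 12: (23.144,29.676) -> (23.458,32.66), length = 3
  seg 13: (23.458,32.66) -> (23.771,35.644), length = 3
  seg 14: (23.771,35.644) -> (24.566,43.202), length = 7.6
  seg 15: (24.566,43.202) -> (25.789,54.838), length = 11.7
Total = 87.9

Answer: 87.9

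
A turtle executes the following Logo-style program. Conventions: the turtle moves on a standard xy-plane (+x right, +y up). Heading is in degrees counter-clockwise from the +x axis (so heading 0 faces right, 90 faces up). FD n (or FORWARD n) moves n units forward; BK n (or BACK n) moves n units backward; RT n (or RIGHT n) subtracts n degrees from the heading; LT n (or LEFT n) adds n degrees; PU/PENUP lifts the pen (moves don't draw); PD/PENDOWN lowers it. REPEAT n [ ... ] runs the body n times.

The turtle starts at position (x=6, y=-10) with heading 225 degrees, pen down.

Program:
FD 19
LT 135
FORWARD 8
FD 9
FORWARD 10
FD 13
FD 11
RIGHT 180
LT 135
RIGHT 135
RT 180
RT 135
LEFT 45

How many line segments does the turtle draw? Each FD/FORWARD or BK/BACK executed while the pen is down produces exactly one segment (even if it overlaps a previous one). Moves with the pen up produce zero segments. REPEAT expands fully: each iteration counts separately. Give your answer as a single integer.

Executing turtle program step by step:
Start: pos=(6,-10), heading=225, pen down
FD 19: (6,-10) -> (-7.435,-23.435) [heading=225, draw]
LT 135: heading 225 -> 0
FD 8: (-7.435,-23.435) -> (0.565,-23.435) [heading=0, draw]
FD 9: (0.565,-23.435) -> (9.565,-23.435) [heading=0, draw]
FD 10: (9.565,-23.435) -> (19.565,-23.435) [heading=0, draw]
FD 13: (19.565,-23.435) -> (32.565,-23.435) [heading=0, draw]
FD 11: (32.565,-23.435) -> (43.565,-23.435) [heading=0, draw]
RT 180: heading 0 -> 180
LT 135: heading 180 -> 315
RT 135: heading 315 -> 180
RT 180: heading 180 -> 0
RT 135: heading 0 -> 225
LT 45: heading 225 -> 270
Final: pos=(43.565,-23.435), heading=270, 6 segment(s) drawn
Segments drawn: 6

Answer: 6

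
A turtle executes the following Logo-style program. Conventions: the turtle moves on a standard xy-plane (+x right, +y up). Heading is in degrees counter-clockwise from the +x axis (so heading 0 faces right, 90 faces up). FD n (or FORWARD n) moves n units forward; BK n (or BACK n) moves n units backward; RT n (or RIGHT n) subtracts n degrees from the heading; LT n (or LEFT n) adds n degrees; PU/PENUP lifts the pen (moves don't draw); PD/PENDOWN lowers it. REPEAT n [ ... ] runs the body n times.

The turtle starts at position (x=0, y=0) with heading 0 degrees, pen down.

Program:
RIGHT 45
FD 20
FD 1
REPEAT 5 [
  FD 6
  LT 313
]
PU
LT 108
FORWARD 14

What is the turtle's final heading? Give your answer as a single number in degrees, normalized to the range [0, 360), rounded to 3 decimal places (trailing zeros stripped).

Answer: 188

Derivation:
Executing turtle program step by step:
Start: pos=(0,0), heading=0, pen down
RT 45: heading 0 -> 315
FD 20: (0,0) -> (14.142,-14.142) [heading=315, draw]
FD 1: (14.142,-14.142) -> (14.849,-14.849) [heading=315, draw]
REPEAT 5 [
  -- iteration 1/5 --
  FD 6: (14.849,-14.849) -> (19.092,-19.092) [heading=315, draw]
  LT 313: heading 315 -> 268
  -- iteration 2/5 --
  FD 6: (19.092,-19.092) -> (18.882,-25.088) [heading=268, draw]
  LT 313: heading 268 -> 221
  -- iteration 3/5 --
  FD 6: (18.882,-25.088) -> (14.354,-29.025) [heading=221, draw]
  LT 313: heading 221 -> 174
  -- iteration 4/5 --
  FD 6: (14.354,-29.025) -> (8.387,-28.397) [heading=174, draw]
  LT 313: heading 174 -> 127
  -- iteration 5/5 --
  FD 6: (8.387,-28.397) -> (4.776,-23.606) [heading=127, draw]
  LT 313: heading 127 -> 80
]
PU: pen up
LT 108: heading 80 -> 188
FD 14: (4.776,-23.606) -> (-9.088,-25.554) [heading=188, move]
Final: pos=(-9.088,-25.554), heading=188, 7 segment(s) drawn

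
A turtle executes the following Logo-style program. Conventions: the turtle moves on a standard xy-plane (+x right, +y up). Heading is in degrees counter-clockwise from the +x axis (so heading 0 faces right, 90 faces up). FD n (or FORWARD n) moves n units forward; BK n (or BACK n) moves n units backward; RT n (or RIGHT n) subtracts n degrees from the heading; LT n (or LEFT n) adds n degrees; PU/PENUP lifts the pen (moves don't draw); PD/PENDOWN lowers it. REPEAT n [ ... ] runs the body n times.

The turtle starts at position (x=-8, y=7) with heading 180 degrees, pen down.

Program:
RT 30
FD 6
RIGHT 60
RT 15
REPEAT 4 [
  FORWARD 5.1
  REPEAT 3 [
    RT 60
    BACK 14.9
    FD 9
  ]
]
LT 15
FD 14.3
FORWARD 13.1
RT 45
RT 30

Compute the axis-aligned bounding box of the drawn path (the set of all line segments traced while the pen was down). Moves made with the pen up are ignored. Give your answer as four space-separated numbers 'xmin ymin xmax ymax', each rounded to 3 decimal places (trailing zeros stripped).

Executing turtle program step by step:
Start: pos=(-8,7), heading=180, pen down
RT 30: heading 180 -> 150
FD 6: (-8,7) -> (-13.196,10) [heading=150, draw]
RT 60: heading 150 -> 90
RT 15: heading 90 -> 75
REPEAT 4 [
  -- iteration 1/4 --
  FD 5.1: (-13.196,10) -> (-11.876,14.926) [heading=75, draw]
  REPEAT 3 [
    -- iteration 1/3 --
    RT 60: heading 75 -> 15
    BK 14.9: (-11.876,14.926) -> (-26.268,11.07) [heading=15, draw]
    FD 9: (-26.268,11.07) -> (-17.575,13.399) [heading=15, draw]
    -- iteration 2/3 --
    RT 60: heading 15 -> 315
    BK 14.9: (-17.575,13.399) -> (-28.111,23.935) [heading=315, draw]
    FD 9: (-28.111,23.935) -> (-21.747,17.571) [heading=315, draw]
    -- iteration 3/3 --
    RT 60: heading 315 -> 255
    BK 14.9: (-21.747,17.571) -> (-17.891,31.963) [heading=255, draw]
    FD 9: (-17.891,31.963) -> (-20.22,23.27) [heading=255, draw]
  ]
  -- iteration 2/4 --
  FD 5.1: (-20.22,23.27) -> (-21.54,18.344) [heading=255, draw]
  REPEAT 3 [
    -- iteration 1/3 --
    RT 60: heading 255 -> 195
    BK 14.9: (-21.54,18.344) -> (-7.148,22.2) [heading=195, draw]
    FD 9: (-7.148,22.2) -> (-15.841,19.871) [heading=195, draw]
    -- iteration 2/3 --
    RT 60: heading 195 -> 135
    BK 14.9: (-15.841,19.871) -> (-5.305,9.335) [heading=135, draw]
    FD 9: (-5.305,9.335) -> (-11.669,15.699) [heading=135, draw]
    -- iteration 3/3 --
    RT 60: heading 135 -> 75
    BK 14.9: (-11.669,15.699) -> (-15.526,1.307) [heading=75, draw]
    FD 9: (-15.526,1.307) -> (-13.196,10) [heading=75, draw]
  ]
  -- iteration 3/4 --
  FD 5.1: (-13.196,10) -> (-11.876,14.926) [heading=75, draw]
  REPEAT 3 [
    -- iteration 1/3 --
    RT 60: heading 75 -> 15
    BK 14.9: (-11.876,14.926) -> (-26.268,11.07) [heading=15, draw]
    FD 9: (-26.268,11.07) -> (-17.575,13.399) [heading=15, draw]
    -- iteration 2/3 --
    RT 60: heading 15 -> 315
    BK 14.9: (-17.575,13.399) -> (-28.111,23.935) [heading=315, draw]
    FD 9: (-28.111,23.935) -> (-21.747,17.571) [heading=315, draw]
    -- iteration 3/3 --
    RT 60: heading 315 -> 255
    BK 14.9: (-21.747,17.571) -> (-17.891,31.963) [heading=255, draw]
    FD 9: (-17.891,31.963) -> (-20.22,23.27) [heading=255, draw]
  ]
  -- iteration 4/4 --
  FD 5.1: (-20.22,23.27) -> (-21.54,18.344) [heading=255, draw]
  REPEAT 3 [
    -- iteration 1/3 --
    RT 60: heading 255 -> 195
    BK 14.9: (-21.54,18.344) -> (-7.148,22.2) [heading=195, draw]
    FD 9: (-7.148,22.2) -> (-15.841,19.871) [heading=195, draw]
    -- iteration 2/3 --
    RT 60: heading 195 -> 135
    BK 14.9: (-15.841,19.871) -> (-5.305,9.335) [heading=135, draw]
    FD 9: (-5.305,9.335) -> (-11.669,15.699) [heading=135, draw]
    -- iteration 3/3 --
    RT 60: heading 135 -> 75
    BK 14.9: (-11.669,15.699) -> (-15.526,1.307) [heading=75, draw]
    FD 9: (-15.526,1.307) -> (-13.196,10) [heading=75, draw]
  ]
]
LT 15: heading 75 -> 90
FD 14.3: (-13.196,10) -> (-13.196,24.3) [heading=90, draw]
FD 13.1: (-13.196,24.3) -> (-13.196,37.4) [heading=90, draw]
RT 45: heading 90 -> 45
RT 30: heading 45 -> 15
Final: pos=(-13.196,37.4), heading=15, 31 segment(s) drawn

Segment endpoints: x in {-28.111, -28.111, -26.268, -21.747, -21.747, -21.54, -21.54, -20.22, -20.22, -17.891, -17.891, -17.575, -15.841, -15.841, -15.526, -15.526, -13.196, -13.196, -13.196, -13.196, -13.196, -11.876, -11.876, -11.669, -11.669, -8, -7.148, -7.148, -5.305, -5.305}, y in {1.307, 1.307, 7, 9.335, 9.335, 10, 10, 10, 11.07, 11.07, 13.399, 13.399, 14.926, 14.926, 15.699, 15.699, 17.571, 17.571, 18.344, 19.871, 22.2, 22.2, 23.27, 23.935, 23.935, 24.3, 31.963, 37.4}
xmin=-28.111, ymin=1.307, xmax=-5.305, ymax=37.4

Answer: -28.111 1.307 -5.305 37.4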